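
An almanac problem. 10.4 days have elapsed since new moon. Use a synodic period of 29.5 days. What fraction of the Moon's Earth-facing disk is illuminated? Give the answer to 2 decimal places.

The Moon has covered 10.4/29.5 of its cycle, so θ ≈ 360° × 10.4/29.5 = 126.9°.
Illuminated fraction = (1 − cos 126.9°)/2 = (1 − (-0.601))/2 ≈ 0.800.

0.80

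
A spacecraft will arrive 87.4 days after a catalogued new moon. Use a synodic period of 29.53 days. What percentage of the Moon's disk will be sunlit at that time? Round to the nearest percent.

Reduce mod P: 87.4 − 2×29.53 = 28.34 d into the current lunation.
Elongation θ = 360° × 28.34/29.53 ≈ 345.5°.
With cos θ = 0.968, the lit fraction is (1 − 0.968)/2 ≈ 0.016, so 2%.

2%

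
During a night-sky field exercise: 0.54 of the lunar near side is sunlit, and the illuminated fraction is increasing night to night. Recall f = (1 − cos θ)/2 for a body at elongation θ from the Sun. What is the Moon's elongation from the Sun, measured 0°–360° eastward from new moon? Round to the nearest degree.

From f = (1 − cos θ)/2: cos θ = 1 − 2×0.54 = -0.080; arccos → 94.6°.
The Moon is waxing (0°–180°), so θ = 94.6° directly.

95°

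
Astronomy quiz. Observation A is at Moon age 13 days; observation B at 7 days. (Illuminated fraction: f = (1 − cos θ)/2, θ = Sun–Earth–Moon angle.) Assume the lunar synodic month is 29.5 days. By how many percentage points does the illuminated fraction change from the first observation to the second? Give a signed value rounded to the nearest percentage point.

-51 pp

θ₁ = 360° × 13/29.5 = 158.6°, f₁ = (1 − cos θ₁)/2 = 0.966.
θ₂ = 360° × 7/29.5 = 85.4°, f₂ = (1 − cos θ₂)/2 = 0.460.
Change = f₂ − f₁ = -0.506 → -51 percentage points.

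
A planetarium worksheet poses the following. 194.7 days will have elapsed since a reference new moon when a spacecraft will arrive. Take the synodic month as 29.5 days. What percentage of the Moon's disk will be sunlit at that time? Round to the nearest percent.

90%

Reduce mod P: 194.7 − 6×29.5 = 17.70 d into the current lunation.
The Moon has covered 17.70/29.5 of its cycle, so θ ≈ 360° × 17.70/29.5 = 216.0°.
With cos θ = (-0.809), the lit fraction is (1 − (-0.809))/2 ≈ 0.905, so 90%.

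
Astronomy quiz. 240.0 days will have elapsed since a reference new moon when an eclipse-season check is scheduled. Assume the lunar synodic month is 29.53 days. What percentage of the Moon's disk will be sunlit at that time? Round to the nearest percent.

240.0/29.53 = 8.127 lunations, so 8 complete cycles and 3.76 d into the next.
Phase angle: θ = 360°·(3.76 d)/(29.53 d) = 45.8°.
With cos θ = 0.697, the lit fraction is (1 − 0.697)/2 ≈ 0.152, so 15%.

15%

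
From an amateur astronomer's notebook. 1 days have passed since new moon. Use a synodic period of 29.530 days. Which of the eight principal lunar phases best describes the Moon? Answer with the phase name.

new moon

At 1/29.530 of the cycle, θ ≈ 12° — the new moon range.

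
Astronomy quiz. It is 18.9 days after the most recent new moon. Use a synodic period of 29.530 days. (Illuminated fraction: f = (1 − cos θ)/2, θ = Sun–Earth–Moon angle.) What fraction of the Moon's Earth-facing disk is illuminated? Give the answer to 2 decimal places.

0.82

Elongation θ = 360° × 18.9/29.530 ≈ 230.4°.
With cos θ = (-0.637), the lit fraction is (1 − (-0.637))/2 ≈ 0.819.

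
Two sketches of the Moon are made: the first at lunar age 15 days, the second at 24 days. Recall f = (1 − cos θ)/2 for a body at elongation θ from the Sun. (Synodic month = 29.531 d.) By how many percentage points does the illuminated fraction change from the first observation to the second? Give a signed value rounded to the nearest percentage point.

First observation: θ = 360°·15/29.531 = 182.9°, so f = 0.999.
Second observation: θ = 292.6°, f = 0.308.
Δf = 0.308 − 0.999 = -0.691, i.e. -69 pp.

-69 pp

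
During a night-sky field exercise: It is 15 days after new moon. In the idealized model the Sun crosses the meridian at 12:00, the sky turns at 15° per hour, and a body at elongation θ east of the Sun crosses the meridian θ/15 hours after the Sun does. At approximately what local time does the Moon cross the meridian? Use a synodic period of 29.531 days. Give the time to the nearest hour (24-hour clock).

00:00

Phase angle: θ = 360°·(15 d)/(29.531 d) = 182.9°.
Delay after the Sun = 182.9° / (15°/h) ≈ 12.19 h.
12:00 + 12.19 h ≈ 00:11 → 00:00 to the nearest hour.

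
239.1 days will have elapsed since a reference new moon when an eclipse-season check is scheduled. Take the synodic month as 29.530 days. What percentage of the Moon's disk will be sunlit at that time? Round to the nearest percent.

239.1 d spans 8 complete synodic months (8 × 29.530 = 236.24 d) plus 2.86 d.
The Moon has covered 2.86/29.530 of its cycle, so θ ≈ 360° × 2.86/29.530 = 34.9°.
cos 34.9° = 0.820, so f = (1 − 0.820)/2 = 0.090, so 9%.

9%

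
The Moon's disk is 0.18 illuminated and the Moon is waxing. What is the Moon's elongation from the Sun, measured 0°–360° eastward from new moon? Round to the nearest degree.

50°

cos θ = 1 − 2f = 0.640, giving a principal value of 50.2°.
The Moon is waxing (0°–180°), so θ = 50.2° directly.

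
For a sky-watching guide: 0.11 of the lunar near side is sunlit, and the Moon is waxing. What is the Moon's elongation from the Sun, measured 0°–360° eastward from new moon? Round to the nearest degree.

39°

cos θ = 1 − 2f = 0.780, giving a principal value of 38.7°.
The Moon is waxing (0°–180°), so θ = 38.7° directly.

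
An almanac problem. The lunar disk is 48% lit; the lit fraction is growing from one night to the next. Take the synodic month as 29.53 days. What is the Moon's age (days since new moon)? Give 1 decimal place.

From f = (1 − cos θ)/2: cos θ = 1 − 2×0.48 = 0.040; arccos → 87.7°.
The Moon is waxing (0°–180°), so θ = 87.7° directly.
At 360°/29.53 d per day, 87.7° corresponds to 7.19 days.

7.2 days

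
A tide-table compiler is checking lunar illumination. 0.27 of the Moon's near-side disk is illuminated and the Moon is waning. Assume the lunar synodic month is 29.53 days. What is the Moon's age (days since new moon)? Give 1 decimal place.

24.4 days

Invert f = (1 − cos θ)/2 to get cos θ = 1 − 2(0.27) = 0.460, hence θ₀ = arccos 0.460 = 62.6°.
A waning Moon lies in 180°–360°, so θ = 360° − 62.6° = 297.4°.
At 360°/29.53 d per day, 297.4° corresponds to 24.39 days.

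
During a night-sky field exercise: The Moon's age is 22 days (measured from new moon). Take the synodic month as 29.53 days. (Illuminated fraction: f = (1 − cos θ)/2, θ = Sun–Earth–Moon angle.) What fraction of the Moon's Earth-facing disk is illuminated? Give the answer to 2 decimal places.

0.52

The Moon has covered 22/29.53 of its cycle, so θ ≈ 360° × 22/29.53 = 268.2°.
Illuminated fraction = (1 − cos 268.2°)/2 = (1 − (-0.031))/2 ≈ 0.516.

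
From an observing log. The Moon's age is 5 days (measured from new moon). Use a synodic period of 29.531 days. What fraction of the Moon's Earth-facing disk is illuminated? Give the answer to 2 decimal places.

0.26

The Moon has covered 5/29.531 of its cycle, so θ ≈ 360° × 5/29.531 = 61.0°.
cos 61.0° = 0.486, so f = (1 − 0.486)/2 = 0.257.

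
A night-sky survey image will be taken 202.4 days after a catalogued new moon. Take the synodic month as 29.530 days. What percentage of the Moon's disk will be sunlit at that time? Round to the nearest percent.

Reduce mod P: 202.4 − 6×29.530 = 25.22 d into the current lunation.
Elongation θ = 360° × 25.22/29.530 ≈ 307.5°.
With cos θ = 0.608, the lit fraction is (1 − 0.608)/2 ≈ 0.196, so 20%.

20%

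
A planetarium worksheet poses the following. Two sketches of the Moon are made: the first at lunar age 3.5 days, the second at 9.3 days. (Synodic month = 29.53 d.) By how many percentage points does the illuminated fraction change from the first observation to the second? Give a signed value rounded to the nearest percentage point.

+57 pp

θ₁ = 360° × 3.5/29.53 = 42.7°, f₁ = (1 − cos θ₁)/2 = 0.132.
θ₂ = 360° × 9.3/29.53 = 113.4°, f₂ = (1 − cos θ₂)/2 = 0.698.
Change = f₂ − f₁ = +0.566 → +57 percentage points.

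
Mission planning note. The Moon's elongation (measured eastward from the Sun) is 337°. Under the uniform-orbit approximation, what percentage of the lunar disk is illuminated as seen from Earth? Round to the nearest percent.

4%

f = (1 − cos 337°)/2 = (1 − 0.921)/2 ≈ 0.040, i.e. 4%.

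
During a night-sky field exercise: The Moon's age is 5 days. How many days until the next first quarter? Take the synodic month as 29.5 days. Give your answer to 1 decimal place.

First quarter is 0.25 of the way through the cycle: age 0.25 × 29.5 = 7.375 d.
That is 7.375 − 5 = 2.375 days ahead.

2.4 days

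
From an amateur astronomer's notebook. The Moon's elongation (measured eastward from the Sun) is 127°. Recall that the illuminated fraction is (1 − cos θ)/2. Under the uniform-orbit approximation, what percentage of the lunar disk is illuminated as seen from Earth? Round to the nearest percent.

80%

cos 127° = (-0.602), so f = (1 − (-0.602))/2 = 0.801, i.e. 80%.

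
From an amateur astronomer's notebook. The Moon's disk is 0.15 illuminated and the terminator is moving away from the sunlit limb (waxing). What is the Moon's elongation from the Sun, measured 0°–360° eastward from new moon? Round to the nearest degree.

Invert f = (1 − cos θ)/2 to get cos θ = 1 − 2(0.15) = 0.700, hence θ₀ = arccos 0.700 = 45.6°.
The Moon is waxing (0°–180°), so θ = 45.6° directly.

46°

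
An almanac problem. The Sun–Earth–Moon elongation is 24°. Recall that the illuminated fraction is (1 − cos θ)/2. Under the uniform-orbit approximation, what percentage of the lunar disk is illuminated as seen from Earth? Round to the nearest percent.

cos 24° = 0.914, so f = (1 − 0.914)/2 = 0.043, i.e. 4%.

4%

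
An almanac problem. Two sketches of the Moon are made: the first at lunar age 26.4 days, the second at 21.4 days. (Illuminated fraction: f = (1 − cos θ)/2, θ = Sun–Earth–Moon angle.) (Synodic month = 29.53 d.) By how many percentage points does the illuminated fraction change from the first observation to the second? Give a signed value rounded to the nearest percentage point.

θ₁ = 360° × 26.4/29.53 = 321.8°, f₁ = (1 − cos θ₁)/2 = 0.107.
θ₂ = 360° × 21.4/29.53 = 260.9°, f₂ = (1 − cos θ₂)/2 = 0.579.
Change = f₂ − f₁ = +0.472 → +47 percentage points.

+47 pp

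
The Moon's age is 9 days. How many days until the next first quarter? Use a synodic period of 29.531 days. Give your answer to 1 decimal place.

First quarter occurs at elongation 90°, i.e. at age 29.531 × 90/360 = 7.383 d.
This lunation's first quarter (7.383 d) has passed, so add one period: 36.914 − 9 = 27.914 days.

27.9 days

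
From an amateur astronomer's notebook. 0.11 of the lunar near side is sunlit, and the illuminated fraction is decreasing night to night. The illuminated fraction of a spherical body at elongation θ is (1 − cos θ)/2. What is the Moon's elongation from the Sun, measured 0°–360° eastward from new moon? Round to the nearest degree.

321°

cos θ = 1 − 2f = 0.780, giving a principal value of 38.7°.
Waning ⇒ past full, so θ = 360° − 38.7° = 321.3°.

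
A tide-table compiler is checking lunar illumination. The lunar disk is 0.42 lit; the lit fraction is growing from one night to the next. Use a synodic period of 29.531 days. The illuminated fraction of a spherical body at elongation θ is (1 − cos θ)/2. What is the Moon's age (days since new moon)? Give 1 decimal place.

6.6 days

Invert f = (1 − cos θ)/2 to get cos θ = 1 − 2(0.42) = 0.160, hence θ₀ = arccos 0.160 = 80.8°.
The Moon is waxing (0°–180°), so θ = 80.8° directly.
That fraction of the synodic month is 80.8/360 × 29.531 d ≈ 6.63 d.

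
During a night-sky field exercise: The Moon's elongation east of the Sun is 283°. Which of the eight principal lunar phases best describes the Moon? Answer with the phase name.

last quarter

283° lies in the last quarter sector of the 8-phase cycle.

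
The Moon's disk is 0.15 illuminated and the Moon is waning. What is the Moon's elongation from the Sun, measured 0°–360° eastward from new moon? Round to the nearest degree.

314°

From f = (1 − cos θ)/2: cos θ = 1 − 2×0.15 = 0.700; arccos → 45.6°.
A waning Moon lies in 180°–360°, so θ = 360° − 45.6° = 314.4°.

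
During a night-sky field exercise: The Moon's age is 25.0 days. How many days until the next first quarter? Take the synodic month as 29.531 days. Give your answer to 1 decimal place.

11.9 days

First quarter occurs at elongation 90°, i.e. at age 29.531 × 90/360 = 7.383 d.
Already past this cycle's first quarter; the next is at 7.383 + 29.531 = 36.914 d, so 36.914 − 25.0 = 11.914 days.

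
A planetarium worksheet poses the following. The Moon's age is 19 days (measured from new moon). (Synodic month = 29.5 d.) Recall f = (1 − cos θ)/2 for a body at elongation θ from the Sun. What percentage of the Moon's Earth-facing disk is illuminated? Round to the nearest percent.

81%

The Moon has covered 19/29.5 of its cycle, so θ ≈ 360° × 19/29.5 = 231.9°.
With cos θ = (-0.618), the lit fraction is (1 − (-0.618))/2 ≈ 0.809, so 81%.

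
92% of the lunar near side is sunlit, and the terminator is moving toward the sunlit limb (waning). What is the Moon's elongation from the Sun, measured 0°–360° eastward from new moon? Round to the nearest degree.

213°

Invert f = (1 − cos θ)/2 to get cos θ = 1 − 2(0.92) = -0.840, hence θ₀ = arccos -0.840 = 147.1°.
Waning ⇒ past full, so θ = 360° − 147.1° = 212.9°.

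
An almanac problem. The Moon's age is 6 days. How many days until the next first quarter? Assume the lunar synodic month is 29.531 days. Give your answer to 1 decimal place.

First quarter occurs at elongation 90°, i.e. at age 29.531 × 90/360 = 7.383 d.
That is 7.383 − 6 = 1.383 days ahead.

1.4 days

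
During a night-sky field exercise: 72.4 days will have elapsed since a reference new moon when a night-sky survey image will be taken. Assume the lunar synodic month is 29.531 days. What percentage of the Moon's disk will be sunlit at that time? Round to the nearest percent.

Reduce mod P: 72.4 − 2×29.531 = 13.34 d into the current lunation.
Phase angle: θ = 360°·(13.34 d)/(29.531 d) = 162.6°.
With cos θ = (-0.954), the lit fraction is (1 − (-0.954))/2 ≈ 0.977, so 98%.

98%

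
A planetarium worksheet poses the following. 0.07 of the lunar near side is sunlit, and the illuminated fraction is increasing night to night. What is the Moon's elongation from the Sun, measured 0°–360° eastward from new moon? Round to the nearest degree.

31°

cos θ = 1 − 2f = 0.860, giving a principal value of 30.7°.
Before full moon the principal value applies: θ = 30.7°.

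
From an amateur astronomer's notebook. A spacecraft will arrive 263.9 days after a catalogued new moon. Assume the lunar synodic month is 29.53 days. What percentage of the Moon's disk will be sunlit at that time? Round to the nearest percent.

263.9 d spans 8 complete synodic months (8 × 29.53 = 236.24 d) plus 27.66 d.
Phase angle: θ = 360°·(27.66 d)/(29.53 d) = 337.2°.
Illuminated fraction = (1 − cos 337.2°)/2 = (1 − 0.922)/2 ≈ 0.039, so 4%.

4%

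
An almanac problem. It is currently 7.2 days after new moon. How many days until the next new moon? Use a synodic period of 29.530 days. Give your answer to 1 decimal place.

One full lunation from the last new moon is 29.530 d; remaining = 29.530 − 7.2 = 22.330 d.

22.3 days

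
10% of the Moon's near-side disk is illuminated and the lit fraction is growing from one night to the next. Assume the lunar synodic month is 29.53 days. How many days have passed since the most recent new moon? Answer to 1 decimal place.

3.0 days

cos θ = 1 − 2f = 0.800, giving a principal value of 36.9°.
Before full moon the principal value applies: θ = 36.9°.
That fraction of the synodic month is 36.9/360 × 29.53 d ≈ 3.02 d.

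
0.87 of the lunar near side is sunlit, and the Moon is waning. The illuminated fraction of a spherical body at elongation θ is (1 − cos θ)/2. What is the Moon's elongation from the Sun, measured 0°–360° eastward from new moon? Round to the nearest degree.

cos θ = 1 − 2f = -0.740, giving a principal value of 137.7°.
Since the Moon is past full (waning), take the reflex angle: θ = 360° − 137.7° = 222.3°.

222°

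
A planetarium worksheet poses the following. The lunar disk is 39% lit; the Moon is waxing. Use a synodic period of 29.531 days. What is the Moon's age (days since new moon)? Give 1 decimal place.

cos θ = 1 − 2f = 0.220, giving a principal value of 77.3°.
The Moon is waxing (0°–180°), so θ = 77.3° directly.
At 360°/29.531 d per day, 77.3° corresponds to 6.34 days.

6.3 days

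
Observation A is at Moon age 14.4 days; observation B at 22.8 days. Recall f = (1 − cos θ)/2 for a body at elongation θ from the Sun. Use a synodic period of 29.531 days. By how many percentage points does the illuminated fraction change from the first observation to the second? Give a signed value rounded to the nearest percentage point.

-57 pp

θ₁ = 360° × 14.4/29.531 = 175.5°, f₁ = (1 − cos θ₁)/2 = 0.998.
θ₂ = 360° × 22.8/29.531 = 277.9°, f₂ = (1 − cos θ₂)/2 = 0.431.
Change = f₂ − f₁ = -0.568 → -57 percentage points.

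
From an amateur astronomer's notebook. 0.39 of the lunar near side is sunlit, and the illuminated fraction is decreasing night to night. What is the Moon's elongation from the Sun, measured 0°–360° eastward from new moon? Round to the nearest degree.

cos θ = 1 − 2f = 0.220, giving a principal value of 77.3°.
Waning ⇒ past full, so θ = 360° − 77.3° = 282.7°.

283°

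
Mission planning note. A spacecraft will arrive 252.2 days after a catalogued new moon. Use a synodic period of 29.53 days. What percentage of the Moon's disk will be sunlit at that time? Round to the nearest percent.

252.2 d spans 8 complete synodic months (8 × 29.53 = 236.24 d) plus 15.96 d.
Phase angle: θ = 360°·(15.96 d)/(29.53 d) = 194.6°.
Illuminated fraction = (1 − cos 194.6°)/2 = (1 − (-0.968))/2 ≈ 0.984, so 98%.

98%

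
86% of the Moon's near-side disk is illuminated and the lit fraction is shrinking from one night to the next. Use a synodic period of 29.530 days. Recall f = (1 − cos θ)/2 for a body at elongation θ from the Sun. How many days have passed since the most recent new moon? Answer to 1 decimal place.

cos θ = 1 − 2f = -0.720, giving a principal value of 136.1°.
A waning Moon lies in 180°–360°, so θ = 360° − 136.1° = 223.9°.
That fraction of the synodic month is 223.9/360 × 29.530 d ≈ 18.37 d.

18.4 days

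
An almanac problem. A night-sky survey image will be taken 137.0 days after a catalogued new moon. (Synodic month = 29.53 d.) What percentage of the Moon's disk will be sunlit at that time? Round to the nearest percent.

82%

Reduce mod P: 137.0 − 4×29.53 = 18.88 d into the current lunation.
The Moon has covered 18.88/29.53 of its cycle, so θ ≈ 360° × 18.88/29.53 = 230.2°.
cos 230.2° = (-0.641), so f = (1 − (-0.641))/2 = 0.820, so 82%.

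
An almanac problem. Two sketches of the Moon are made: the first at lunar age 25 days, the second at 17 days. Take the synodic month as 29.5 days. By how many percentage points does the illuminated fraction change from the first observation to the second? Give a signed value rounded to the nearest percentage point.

+73 percentage points

First observation: θ = 360°·25/29.5 = 305.1°, so f = 0.213.
Second observation: θ = 207.5°, f = 0.944.
Δf = 0.944 − 0.213 = +0.731, i.e. +73 pp.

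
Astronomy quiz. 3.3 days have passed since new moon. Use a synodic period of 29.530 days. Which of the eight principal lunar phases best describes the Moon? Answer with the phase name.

waxing crescent

At 3.3/29.530 of the cycle, θ ≈ 40° — the waxing crescent range.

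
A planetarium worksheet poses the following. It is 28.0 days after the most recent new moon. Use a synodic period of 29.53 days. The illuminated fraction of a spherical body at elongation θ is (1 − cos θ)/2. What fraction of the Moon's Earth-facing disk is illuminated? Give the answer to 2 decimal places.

Elongation θ = 360° × 28.0/29.53 ≈ 341.3°.
Illuminated fraction = (1 − cos 341.3°)/2 = (1 − 0.947)/2 ≈ 0.026.

0.03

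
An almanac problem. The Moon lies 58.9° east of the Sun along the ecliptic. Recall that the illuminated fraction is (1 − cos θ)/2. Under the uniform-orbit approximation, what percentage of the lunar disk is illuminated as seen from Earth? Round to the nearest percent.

Half-versine of 58.9°: (1 − 0.517)/2 = 0.242, i.e. 24%.

24%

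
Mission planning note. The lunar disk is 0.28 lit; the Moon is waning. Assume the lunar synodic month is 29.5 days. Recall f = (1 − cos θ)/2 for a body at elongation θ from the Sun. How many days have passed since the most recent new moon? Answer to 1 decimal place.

24.3 days

From f = (1 − cos θ)/2: cos θ = 1 − 2×0.28 = 0.440; arccos → 63.9°.
Waning ⇒ past full, so θ = 360° − 63.9° = 296.1°.
At 360°/29.5 d per day, 296.1° corresponds to 24.26 days.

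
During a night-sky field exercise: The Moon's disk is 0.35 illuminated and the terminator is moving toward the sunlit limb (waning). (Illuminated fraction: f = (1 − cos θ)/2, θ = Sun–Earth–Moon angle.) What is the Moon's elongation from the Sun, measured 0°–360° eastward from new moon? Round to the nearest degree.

cos θ = 1 − 2f = 0.300, giving a principal value of 72.5°.
Waning ⇒ past full, so θ = 360° − 72.5° = 287.5°.

287°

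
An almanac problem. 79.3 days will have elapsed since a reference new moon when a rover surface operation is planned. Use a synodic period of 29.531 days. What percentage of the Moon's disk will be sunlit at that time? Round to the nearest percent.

Reduce mod P: 79.3 − 2×29.531 = 20.24 d into the current lunation.
Elongation θ = 360° × 20.24/29.531 ≈ 246.7°.
Illuminated fraction = (1 − cos 246.7°)/2 = (1 − (-0.395))/2 ≈ 0.698, so 70%.

70%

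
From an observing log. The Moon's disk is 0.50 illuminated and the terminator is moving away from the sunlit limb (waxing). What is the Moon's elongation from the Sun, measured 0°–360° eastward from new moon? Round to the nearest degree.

cos θ = 1 − 2f = 0.000, giving a principal value of 90.0°.
Waxing ⇒ before full, so θ = 90.0°.

90°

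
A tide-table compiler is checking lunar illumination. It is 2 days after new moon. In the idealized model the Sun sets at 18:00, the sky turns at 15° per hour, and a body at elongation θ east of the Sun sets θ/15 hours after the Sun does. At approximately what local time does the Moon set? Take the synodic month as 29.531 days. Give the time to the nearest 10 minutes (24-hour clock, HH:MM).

Phase angle: θ = 360°·(2 d)/(29.531 d) = 24.4°.
The Moon trails the Sun by θ/15 = 24.4/15 ≈ 1.63 hours.
18:00 + 1.625 h ≈ 19:38 → 19:40 to the nearest ten minutes.

19:40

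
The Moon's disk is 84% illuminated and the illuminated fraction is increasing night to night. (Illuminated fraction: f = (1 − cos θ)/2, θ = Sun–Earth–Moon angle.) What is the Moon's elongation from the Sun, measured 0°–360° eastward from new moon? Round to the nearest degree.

133°

Invert f = (1 − cos θ)/2 to get cos θ = 1 − 2(0.84) = -0.680, hence θ₀ = arccos -0.680 = 132.8°.
Waxing ⇒ before full, so θ = 132.8°.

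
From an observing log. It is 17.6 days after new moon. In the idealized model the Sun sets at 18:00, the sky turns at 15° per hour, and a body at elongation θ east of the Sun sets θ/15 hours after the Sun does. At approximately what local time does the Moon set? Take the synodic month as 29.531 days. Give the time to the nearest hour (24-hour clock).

08:00

Phase angle: θ = 360°·(17.6 d)/(29.531 d) = 214.6°.
The Moon trails the Sun by θ/15 = 214.6/15 ≈ 14.30 hours.
18:00 + 14.30 h ≈ 08:18 → 08:00 to the nearest hour.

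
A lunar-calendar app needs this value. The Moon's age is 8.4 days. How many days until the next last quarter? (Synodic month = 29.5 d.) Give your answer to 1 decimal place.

13.7 days

Last quarter is 0.75 of the way through the cycle: age 0.75 × 29.5 = 22.125 d.
So 13.725 days remain (22.125 − 8.4).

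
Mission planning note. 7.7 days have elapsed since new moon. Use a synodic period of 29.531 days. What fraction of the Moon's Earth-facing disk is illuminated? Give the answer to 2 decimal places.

0.53

Phase angle: θ = 360°·(7.7 d)/(29.531 d) = 93.9°.
cos 93.9° = (-0.067), so f = (1 − (-0.067))/2 = 0.534.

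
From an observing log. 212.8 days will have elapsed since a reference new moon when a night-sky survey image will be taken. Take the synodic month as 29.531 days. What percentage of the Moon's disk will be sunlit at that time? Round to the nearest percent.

212.8 d spans 7 complete synodic months (7 × 29.531 = 206.72 d) plus 6.08 d.
The Moon has covered 6.08/29.531 of its cycle, so θ ≈ 360° × 6.08/29.531 = 74.2°.
cos 74.2° = 0.273, so f = (1 − 0.273)/2 = 0.363, so 36%.

36%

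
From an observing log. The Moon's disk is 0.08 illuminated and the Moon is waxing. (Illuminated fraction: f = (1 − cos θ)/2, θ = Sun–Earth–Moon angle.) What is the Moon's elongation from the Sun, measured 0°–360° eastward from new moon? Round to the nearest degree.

33°

cos θ = 1 − 2f = 0.840, giving a principal value of 32.9°.
Before full moon the principal value applies: θ = 32.9°.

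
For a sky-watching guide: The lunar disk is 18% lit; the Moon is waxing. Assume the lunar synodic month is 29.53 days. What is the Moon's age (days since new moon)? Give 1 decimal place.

4.1 days

Invert f = (1 − cos θ)/2 to get cos θ = 1 − 2(0.18) = 0.640, hence θ₀ = arccos 0.640 = 50.2°.
The Moon is waxing (0°–180°), so θ = 50.2° directly.
That fraction of the synodic month is 50.2/360 × 29.53 d ≈ 4.12 d.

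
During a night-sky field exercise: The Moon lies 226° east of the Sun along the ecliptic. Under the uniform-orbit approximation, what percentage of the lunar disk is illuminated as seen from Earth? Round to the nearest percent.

85%

Half-versine of 226°: (1 − (-0.695))/2 = 0.847, i.e. 85%.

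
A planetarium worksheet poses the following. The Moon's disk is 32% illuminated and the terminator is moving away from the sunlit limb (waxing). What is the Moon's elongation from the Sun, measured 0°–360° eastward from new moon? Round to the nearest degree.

From f = (1 − cos θ)/2: cos θ = 1 − 2×0.32 = 0.360; arccos → 68.9°.
Before full moon the principal value applies: θ = 68.9°.

69°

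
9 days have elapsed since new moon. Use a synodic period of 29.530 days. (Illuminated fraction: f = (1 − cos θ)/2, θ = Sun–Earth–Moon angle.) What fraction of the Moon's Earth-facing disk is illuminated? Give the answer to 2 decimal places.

0.67

The Moon has covered 9/29.530 of its cycle, so θ ≈ 360° × 9/29.530 = 109.7°.
Illuminated fraction = (1 − cos 109.7°)/2 = (1 − (-0.337))/2 ≈ 0.669.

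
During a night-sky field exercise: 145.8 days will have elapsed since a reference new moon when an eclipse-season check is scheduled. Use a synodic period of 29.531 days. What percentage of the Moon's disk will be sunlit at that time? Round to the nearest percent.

Reduce mod P: 145.8 − 4×29.531 = 27.68 d into the current lunation.
The Moon has covered 27.68/29.531 of its cycle, so θ ≈ 360° × 27.68/29.531 = 337.4°.
With cos θ = 0.923, the lit fraction is (1 − 0.923)/2 ≈ 0.038, so 4%.

4%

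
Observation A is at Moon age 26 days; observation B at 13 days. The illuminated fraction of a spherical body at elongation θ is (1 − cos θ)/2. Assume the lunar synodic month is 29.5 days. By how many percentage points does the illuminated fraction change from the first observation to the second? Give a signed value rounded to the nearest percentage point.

First observation: θ = 360°·26/29.5 = 317.3°, so f = 0.133.
Second observation: θ = 158.6°, f = 0.966.
Δf = 0.966 − 0.133 = +0.833, i.e. +83 pp.

+83 pp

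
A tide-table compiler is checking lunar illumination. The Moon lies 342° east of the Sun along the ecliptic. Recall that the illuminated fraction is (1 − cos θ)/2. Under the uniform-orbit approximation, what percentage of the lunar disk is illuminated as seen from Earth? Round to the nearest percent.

2%

f = (1 − cos 342°)/2 = (1 − 0.951)/2 ≈ 0.024, i.e. 2%.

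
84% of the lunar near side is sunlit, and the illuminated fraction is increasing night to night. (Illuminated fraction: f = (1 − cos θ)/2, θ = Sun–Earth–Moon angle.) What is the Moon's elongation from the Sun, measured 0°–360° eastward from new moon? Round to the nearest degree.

Invert f = (1 − cos θ)/2 to get cos θ = 1 − 2(0.84) = -0.680, hence θ₀ = arccos -0.680 = 132.8°.
Before full moon the principal value applies: θ = 132.8°.

133°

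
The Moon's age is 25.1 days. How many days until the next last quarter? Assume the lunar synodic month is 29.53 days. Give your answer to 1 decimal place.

Last quarter occurs at elongation 270°, i.e. at age 29.53 × 270/360 = 22.148 d.
Already past this cycle's last quarter; the next is at 22.148 + 29.53 = 51.678 d, so 51.678 − 25.1 = 26.578 days.

26.6 days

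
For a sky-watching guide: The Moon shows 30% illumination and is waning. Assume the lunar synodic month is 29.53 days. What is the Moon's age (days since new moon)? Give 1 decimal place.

24.1 days

Invert f = (1 − cos θ)/2 to get cos θ = 1 − 2(0.30) = 0.400, hence θ₀ = arccos 0.400 = 66.4°.
Waning ⇒ past full, so θ = 360° − 66.4° = 293.6°.
At 360°/29.53 d per day, 293.6° corresponds to 24.08 days.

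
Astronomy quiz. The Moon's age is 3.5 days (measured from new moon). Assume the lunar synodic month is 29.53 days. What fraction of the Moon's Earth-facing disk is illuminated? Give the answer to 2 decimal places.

Elongation θ = 360° × 3.5/29.53 ≈ 42.7°.
Illuminated fraction = (1 − cos 42.7°)/2 = (1 − 0.735)/2 ≈ 0.132.

0.13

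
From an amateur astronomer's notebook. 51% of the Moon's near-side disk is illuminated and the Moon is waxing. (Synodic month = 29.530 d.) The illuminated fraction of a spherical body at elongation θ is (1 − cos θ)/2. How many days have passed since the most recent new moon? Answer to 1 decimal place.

Invert f = (1 − cos θ)/2 to get cos θ = 1 − 2(0.51) = -0.020, hence θ₀ = arccos -0.020 = 91.1°.
Before full moon the principal value applies: θ = 91.1°.
That fraction of the synodic month is 91.1/360 × 29.530 d ≈ 7.48 d.

7.5 days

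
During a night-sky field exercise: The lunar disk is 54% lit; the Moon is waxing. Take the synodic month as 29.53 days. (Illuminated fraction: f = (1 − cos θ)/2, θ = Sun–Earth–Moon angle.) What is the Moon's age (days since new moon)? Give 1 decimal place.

7.8 days

From f = (1 − cos θ)/2: cos θ = 1 − 2×0.54 = -0.080; arccos → 94.6°.
Before full moon the principal value applies: θ = 94.6°.
Age = 29.53 × 94.6°/360° ≈ 7.76 days.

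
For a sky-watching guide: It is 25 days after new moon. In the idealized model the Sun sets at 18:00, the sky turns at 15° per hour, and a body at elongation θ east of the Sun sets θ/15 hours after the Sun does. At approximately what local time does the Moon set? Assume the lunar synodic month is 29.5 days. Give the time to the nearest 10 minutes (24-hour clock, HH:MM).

Elongation θ = 360° × 25/29.5 ≈ 305.1°.
The Moon trails the Sun by θ/15 = 305.1/15 ≈ 20.34 hours.
18:00 + 20.339 h ≈ 14:20 → 14:20 to the nearest ten minutes.

14:20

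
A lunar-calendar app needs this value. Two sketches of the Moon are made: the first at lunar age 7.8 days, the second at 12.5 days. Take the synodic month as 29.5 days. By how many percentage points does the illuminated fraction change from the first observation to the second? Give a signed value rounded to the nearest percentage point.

+40 pp

First observation: θ = 360°·7.8/29.5 = 95.2°, so f = 0.545.
Second observation: θ = 152.5°, f = 0.944.
Δf = 0.944 − 0.545 = +0.398, i.e. +40 pp.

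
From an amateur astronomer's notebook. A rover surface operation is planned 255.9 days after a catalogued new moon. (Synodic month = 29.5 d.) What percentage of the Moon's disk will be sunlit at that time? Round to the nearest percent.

73%

Reduce mod P: 255.9 − 8×29.5 = 19.90 d into the current lunation.
The Moon has covered 19.90/29.5 of its cycle, so θ ≈ 360° × 19.90/29.5 = 242.8°.
Illuminated fraction = (1 − cos 242.8°)/2 = (1 − (-0.456))/2 ≈ 0.728, so 73%.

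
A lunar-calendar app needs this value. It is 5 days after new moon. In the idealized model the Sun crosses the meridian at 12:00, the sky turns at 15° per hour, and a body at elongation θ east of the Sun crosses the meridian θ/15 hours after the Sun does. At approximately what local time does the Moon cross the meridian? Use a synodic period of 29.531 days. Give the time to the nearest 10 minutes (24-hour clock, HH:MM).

Phase angle: θ = 360°·(5 d)/(29.531 d) = 61.0°.
At 15° of sky rotation per hour, 61.0° corresponds to a 4.06 h lag.
12:00 + 4.064 h ≈ 16:04 → 16:00 to the nearest ten minutes.

16:00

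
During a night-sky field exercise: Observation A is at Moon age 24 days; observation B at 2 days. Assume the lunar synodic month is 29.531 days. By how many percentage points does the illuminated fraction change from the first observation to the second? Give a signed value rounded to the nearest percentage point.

-26 pp

First observation: θ = 360°·24/29.531 = 292.6°, so f = 0.308.
Second observation: θ = 24.4°, f = 0.045.
Δf = 0.045 − 0.308 = -0.263, i.e. -26 pp.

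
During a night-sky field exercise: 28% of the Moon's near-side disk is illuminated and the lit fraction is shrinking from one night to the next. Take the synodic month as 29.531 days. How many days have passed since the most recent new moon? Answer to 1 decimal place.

24.3 days

Invert f = (1 − cos θ)/2 to get cos θ = 1 − 2(0.28) = 0.440, hence θ₀ = arccos 0.440 = 63.9°.
Since the Moon is past full (waning), take the reflex angle: θ = 360° − 63.9° = 296.1°.
That fraction of the synodic month is 296.1/360 × 29.531 d ≈ 24.29 d.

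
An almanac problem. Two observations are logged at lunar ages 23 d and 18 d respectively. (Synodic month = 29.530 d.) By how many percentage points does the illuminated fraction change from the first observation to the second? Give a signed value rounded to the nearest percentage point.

First observation: θ = 360°·23/29.530 = 280.4°, so f = 0.410.
Second observation: θ = 219.4°, f = 0.886.
Δf = 0.886 − 0.410 = +0.476, i.e. +48 pp.

+48 pp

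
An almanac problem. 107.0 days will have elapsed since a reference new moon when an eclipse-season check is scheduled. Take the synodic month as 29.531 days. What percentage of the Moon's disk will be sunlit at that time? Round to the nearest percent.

86%

107.0/29.531 = 3.623 lunations, so 3 complete cycles and 18.41 d into the next.
Elongation θ = 360° × 18.41/29.531 ≈ 224.4°.
With cos θ = (-0.715), the lit fraction is (1 − (-0.715))/2 ≈ 0.857, so 86%.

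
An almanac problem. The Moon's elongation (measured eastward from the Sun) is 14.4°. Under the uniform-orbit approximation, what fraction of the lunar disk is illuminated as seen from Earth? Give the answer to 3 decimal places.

0.016

Half-versine of 14.4°: (1 − 0.969)/2 = 0.016.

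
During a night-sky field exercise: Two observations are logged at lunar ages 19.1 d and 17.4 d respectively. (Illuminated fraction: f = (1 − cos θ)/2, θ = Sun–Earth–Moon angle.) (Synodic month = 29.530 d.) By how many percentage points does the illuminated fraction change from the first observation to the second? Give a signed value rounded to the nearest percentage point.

θ₁ = 360° × 19.1/29.530 = 232.8°, f₁ = (1 − cos θ₁)/2 = 0.802.
θ₂ = 360° × 17.4/29.530 = 212.1°, f₂ = (1 − cos θ₂)/2 = 0.923.
Change = f₂ − f₁ = +0.121 → +12 percentage points.

+12 pp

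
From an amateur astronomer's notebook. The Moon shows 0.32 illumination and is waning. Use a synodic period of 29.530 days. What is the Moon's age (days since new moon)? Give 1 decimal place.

cos θ = 1 − 2f = 0.360, giving a principal value of 68.9°.
Waning ⇒ past full, so θ = 360° − 68.9° = 291.1°.
Age = 29.530 × 291.1°/360° ≈ 23.88 days.

23.9 days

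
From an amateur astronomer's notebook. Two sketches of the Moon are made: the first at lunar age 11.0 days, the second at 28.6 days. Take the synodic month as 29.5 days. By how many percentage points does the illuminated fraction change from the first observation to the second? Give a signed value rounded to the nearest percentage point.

θ₁ = 360° × 11.0/29.5 = 134.2°, f₁ = (1 − cos θ₁)/2 = 0.849.
θ₂ = 360° × 28.6/29.5 = 349.0°, f₂ = (1 − cos θ₂)/2 = 0.009.
Change = f₂ − f₁ = -0.840 → -84 percentage points.

-84 pp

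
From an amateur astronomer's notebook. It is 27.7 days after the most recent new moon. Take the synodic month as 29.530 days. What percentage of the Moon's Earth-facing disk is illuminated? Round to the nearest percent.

Elongation θ = 360° × 27.7/29.530 ≈ 337.7°.
With cos θ = 0.925, the lit fraction is (1 − 0.925)/2 ≈ 0.037, so 4%.

4%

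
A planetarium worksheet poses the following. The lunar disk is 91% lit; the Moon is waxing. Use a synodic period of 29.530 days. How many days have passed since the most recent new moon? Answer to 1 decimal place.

cos θ = 1 − 2f = -0.820, giving a principal value of 145.1°.
Before full moon the principal value applies: θ = 145.1°.
That fraction of the synodic month is 145.1/360 × 29.530 d ≈ 11.90 d.

11.9 days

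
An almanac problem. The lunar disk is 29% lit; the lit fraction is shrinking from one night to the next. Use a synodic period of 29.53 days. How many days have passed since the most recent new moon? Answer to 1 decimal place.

24.2 days

Invert f = (1 − cos θ)/2 to get cos θ = 1 − 2(0.29) = 0.420, hence θ₀ = arccos 0.420 = 65.2°.
Since the Moon is past full (waning), take the reflex angle: θ = 360° − 65.2° = 294.8°.
At 360°/29.53 d per day, 294.8° corresponds to 24.18 days.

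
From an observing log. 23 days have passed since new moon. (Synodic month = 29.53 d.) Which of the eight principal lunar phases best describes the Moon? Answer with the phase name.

At 23/29.53 of the cycle, θ ≈ 280° — the last quarter range.

last quarter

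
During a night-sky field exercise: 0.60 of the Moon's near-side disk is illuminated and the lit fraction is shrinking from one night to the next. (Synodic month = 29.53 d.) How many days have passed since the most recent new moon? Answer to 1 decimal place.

cos θ = 1 − 2f = -0.200, giving a principal value of 101.5°.
Since the Moon is past full (waning), take the reflex angle: θ = 360° − 101.5° = 258.5°.
At 360°/29.53 d per day, 258.5° corresponds to 21.20 days.

21.2 days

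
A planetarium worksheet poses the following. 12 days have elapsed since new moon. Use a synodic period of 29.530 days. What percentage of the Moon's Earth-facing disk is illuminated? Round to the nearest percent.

The Moon has covered 12/29.530 of its cycle, so θ ≈ 360° × 12/29.530 = 146.3°.
Illuminated fraction = (1 − cos 146.3°)/2 = (1 − (-0.832))/2 ≈ 0.916, so 92%.

92%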